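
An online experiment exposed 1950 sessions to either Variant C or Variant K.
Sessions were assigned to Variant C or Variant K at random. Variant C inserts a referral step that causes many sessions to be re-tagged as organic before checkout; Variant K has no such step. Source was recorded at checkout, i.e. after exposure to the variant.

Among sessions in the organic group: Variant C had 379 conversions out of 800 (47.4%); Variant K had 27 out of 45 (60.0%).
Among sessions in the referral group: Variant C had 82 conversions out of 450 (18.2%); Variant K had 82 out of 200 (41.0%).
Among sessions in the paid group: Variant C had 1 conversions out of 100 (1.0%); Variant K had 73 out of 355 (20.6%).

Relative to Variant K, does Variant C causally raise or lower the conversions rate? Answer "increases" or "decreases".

Because the variant influences traffic source, traffic source is a post-treatment mediator, not a confounder. Stratifying on it would bias the estimate; the causal effect is the crude pooled difference.
Pooled: Variant C 34.2% vs Variant K 30.3%; Variant C is higher overall.

increases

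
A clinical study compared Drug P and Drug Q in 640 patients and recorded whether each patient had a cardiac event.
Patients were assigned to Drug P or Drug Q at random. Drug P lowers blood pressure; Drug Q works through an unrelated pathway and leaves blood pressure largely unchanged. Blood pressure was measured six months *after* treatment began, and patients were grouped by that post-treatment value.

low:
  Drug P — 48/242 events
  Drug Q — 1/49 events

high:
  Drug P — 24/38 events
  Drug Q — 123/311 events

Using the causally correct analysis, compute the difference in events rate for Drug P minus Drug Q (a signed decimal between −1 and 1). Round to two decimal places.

Drug Q is lower inside every blood pressure stratum but Drug P is lower in aggregate. Whether to stratify depends on how blood pressure relates to the drug.
The distribution of blood pressure is itself part of what the drug does — it is an intermediate outcome. Holding it fixed would remove that part of the effect; the total effect is the pooled difference.
The causal difference is the pooled difference: 0.257 − 0.344 = -0.087.

-0.09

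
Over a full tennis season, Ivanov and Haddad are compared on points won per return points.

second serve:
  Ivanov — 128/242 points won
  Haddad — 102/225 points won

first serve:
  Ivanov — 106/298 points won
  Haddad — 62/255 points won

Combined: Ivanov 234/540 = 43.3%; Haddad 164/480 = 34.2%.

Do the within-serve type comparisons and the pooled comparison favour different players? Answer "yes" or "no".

no

Within each serve type level (second serve 52.9% vs 45.3%; first serve 35.6% vs 24.3%), Ivanov has the higher rate every time. Pooled: 43.3% vs 34.2% — Ivanov has the higher rate overall. They agree.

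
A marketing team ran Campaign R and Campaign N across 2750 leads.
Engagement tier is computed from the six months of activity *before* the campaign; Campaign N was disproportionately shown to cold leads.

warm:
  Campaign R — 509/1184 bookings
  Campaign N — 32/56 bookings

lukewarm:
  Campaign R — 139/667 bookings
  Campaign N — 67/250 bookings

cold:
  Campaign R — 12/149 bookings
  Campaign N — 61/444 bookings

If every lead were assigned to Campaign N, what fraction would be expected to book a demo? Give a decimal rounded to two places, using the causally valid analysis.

0.38

The imbalance in engagement tier arose from how leads were allocated, not from anything the campaign did; and engagement tier independently affects the outcome. The pooled gap is confounded — condition on engagement tier.
Standardising Campaign N to the population engagement tier mix: 0.451·32/56 + 0.333·67/250 + 0.216·61/444 = 0.377.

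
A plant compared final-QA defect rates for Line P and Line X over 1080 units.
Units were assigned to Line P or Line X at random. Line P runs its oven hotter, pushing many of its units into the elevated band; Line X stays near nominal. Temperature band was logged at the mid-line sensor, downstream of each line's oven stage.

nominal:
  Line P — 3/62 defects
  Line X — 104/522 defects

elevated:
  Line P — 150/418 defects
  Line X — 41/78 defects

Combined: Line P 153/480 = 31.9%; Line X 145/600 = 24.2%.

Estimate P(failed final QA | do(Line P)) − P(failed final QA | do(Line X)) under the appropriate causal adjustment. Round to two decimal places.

+0.08

Line P is lower inside every in-process temperature band stratum but Line X is lower in aggregate. Whether to stratify depends on how in-process temperature band relates to the line.
The distribution of in-process temperature band is itself part of what the line does — it is an intermediate outcome. Holding it fixed would remove that part of the effect; the total effect is the pooled difference.
The causal difference is the pooled difference: 0.319 − 0.242 = +0.077.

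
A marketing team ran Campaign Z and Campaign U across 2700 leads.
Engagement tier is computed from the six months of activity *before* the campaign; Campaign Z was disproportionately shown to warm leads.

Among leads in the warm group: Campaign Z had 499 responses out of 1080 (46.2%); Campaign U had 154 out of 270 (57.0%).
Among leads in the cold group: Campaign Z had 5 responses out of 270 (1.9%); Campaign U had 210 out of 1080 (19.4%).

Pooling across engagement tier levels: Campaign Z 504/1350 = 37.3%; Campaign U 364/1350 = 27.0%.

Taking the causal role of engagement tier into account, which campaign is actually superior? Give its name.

Within every engagement tier level Campaign U has the higher rate, yet pooled Campaign Z does — Simpson's reversal.
Engagement tier satisfies the back-door criterion: it is not a descendant of the campaign, and it blocks the spurious path from campaign to outcome. Adjusting for it (i.e., using the within-engagement tier rates) gives the causal effect.
Within each level — warm: 46.2% vs 57.0%; cold: 1.9% vs 19.4% — Campaign U is higher every time.

Campaign U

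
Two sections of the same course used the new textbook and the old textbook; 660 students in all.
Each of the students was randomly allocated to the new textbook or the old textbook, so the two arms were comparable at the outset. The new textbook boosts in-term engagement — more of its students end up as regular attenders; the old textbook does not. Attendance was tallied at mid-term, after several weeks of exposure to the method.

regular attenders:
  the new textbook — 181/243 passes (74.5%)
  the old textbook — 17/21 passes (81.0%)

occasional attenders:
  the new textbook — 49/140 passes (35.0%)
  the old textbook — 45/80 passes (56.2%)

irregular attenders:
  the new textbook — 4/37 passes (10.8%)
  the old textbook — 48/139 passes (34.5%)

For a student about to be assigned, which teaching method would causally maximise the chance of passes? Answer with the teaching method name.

Because the teaching method influences mid-term attendance, mid-term attendance is a post-treatment mediator, not a confounder. Stratifying on it would bias the estimate; the causal effect is the crude pooled difference.
Pooled: the new textbook 55.7% vs the old textbook 45.8%; the new textbook is higher overall.

the new textbook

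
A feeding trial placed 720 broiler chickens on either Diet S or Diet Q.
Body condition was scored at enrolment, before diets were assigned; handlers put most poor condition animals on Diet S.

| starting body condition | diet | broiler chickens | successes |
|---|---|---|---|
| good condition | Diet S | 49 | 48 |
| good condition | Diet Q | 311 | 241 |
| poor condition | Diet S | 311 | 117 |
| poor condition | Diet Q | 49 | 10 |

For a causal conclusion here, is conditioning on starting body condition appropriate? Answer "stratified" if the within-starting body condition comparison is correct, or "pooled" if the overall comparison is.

stratified

The stratified and pooled comparisons disagree (Diet S wins within each starting body condition; Diet Q wins overall), so the answer turns on the causal role of starting body condition.
The imbalance in starting body condition arose from how broiler chickens were allocated, not from anything the diet did; and starting body condition independently affects the outcome. The pooled gap is confounded — condition on starting body condition.
Within each level — good condition: 98.0% vs 77.5%; poor condition: 37.6% vs 20.4% — Diet S is higher every time.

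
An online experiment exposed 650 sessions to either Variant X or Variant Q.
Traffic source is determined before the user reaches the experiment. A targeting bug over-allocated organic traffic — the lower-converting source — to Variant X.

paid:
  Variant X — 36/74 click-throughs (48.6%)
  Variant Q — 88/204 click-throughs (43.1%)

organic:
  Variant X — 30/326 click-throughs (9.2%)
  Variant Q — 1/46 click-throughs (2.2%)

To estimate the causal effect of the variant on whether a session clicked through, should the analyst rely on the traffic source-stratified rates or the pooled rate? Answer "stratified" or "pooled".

stratified

Since traffic source is a pre-existing factor (not a product of the variant) and it affects the outcome on its own, it is a confounder. The stratified rates, not the pooled rate, identify the causal effect.
Within each level — paid: 48.6% vs 43.1%; organic: 9.2% vs 2.2% — Variant X is higher every time.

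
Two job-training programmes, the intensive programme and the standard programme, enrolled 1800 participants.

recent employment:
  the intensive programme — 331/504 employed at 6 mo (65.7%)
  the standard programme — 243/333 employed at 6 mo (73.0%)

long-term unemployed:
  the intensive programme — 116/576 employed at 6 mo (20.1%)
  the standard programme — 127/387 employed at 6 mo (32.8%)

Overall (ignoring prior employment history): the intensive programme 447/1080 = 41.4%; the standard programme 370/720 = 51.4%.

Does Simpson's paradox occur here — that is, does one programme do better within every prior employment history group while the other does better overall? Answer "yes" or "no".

Within each prior employment history level (recent employment 65.7% vs 73.0%; long-term unemployed 20.1% vs 32.8%), the standard programme has the higher rate every time. Pooled: 41.4% vs 51.4% — the standard programme has the higher rate overall. They agree.

no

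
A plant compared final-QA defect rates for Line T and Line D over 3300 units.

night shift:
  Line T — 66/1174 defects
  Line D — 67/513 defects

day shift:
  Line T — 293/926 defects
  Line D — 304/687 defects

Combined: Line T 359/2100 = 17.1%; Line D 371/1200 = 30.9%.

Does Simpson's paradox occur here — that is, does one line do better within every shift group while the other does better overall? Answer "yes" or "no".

Within each shift level (night shift 5.6% vs 13.1%; day shift 31.6% vs 44.3%), Line T has the lower rate every time. Pooled: 17.1% vs 30.9% — Line T has the lower rate overall. They agree.

no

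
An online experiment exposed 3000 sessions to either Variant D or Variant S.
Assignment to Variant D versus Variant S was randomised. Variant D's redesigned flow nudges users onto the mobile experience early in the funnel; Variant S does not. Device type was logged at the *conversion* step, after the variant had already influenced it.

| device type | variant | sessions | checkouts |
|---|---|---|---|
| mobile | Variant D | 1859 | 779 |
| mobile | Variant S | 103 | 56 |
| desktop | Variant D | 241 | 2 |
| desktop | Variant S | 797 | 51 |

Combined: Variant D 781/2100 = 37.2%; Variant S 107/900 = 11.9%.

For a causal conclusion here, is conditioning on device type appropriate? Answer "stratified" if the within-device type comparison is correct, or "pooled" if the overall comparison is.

pooled

Within every device type level Variant S has the higher rate, yet pooled Variant D does — Simpson's reversal.
Because the variant influences device type, device type is a post-treatment mediator, not a confounder. Stratifying on it would bias the estimate; the causal effect is the crude pooled difference.
Pooled: Variant D 37.2% vs Variant S 11.9%; Variant D is higher overall.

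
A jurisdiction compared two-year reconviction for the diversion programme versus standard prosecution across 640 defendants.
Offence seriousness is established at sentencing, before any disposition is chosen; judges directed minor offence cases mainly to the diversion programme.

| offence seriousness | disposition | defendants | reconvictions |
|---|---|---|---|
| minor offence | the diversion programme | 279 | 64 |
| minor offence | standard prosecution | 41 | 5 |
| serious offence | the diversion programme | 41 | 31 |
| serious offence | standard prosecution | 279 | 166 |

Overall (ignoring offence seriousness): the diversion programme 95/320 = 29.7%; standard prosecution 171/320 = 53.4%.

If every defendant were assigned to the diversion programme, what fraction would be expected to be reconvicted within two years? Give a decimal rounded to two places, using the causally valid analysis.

0.49

Nothing the disposition does changes offence seriousness; the imbalance is an allocation artefact. With offence seriousness also predicting the outcome, the pooled figure is confounded, and the within-stratum comparison is the causal one.
Standardising the diversion programme to the population offence seriousness mix: 0.500·64/279 + 0.500·31/41 = 0.493.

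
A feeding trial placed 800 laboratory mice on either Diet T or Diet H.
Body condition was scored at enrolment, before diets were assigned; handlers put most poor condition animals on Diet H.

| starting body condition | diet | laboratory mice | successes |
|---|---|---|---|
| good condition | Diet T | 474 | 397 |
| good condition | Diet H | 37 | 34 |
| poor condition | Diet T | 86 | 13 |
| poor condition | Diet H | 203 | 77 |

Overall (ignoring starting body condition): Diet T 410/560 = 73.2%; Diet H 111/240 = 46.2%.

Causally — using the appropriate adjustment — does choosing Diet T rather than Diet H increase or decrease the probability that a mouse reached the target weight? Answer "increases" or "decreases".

decreases

The starting body condition-specific comparison favours Diet H throughout, but the pooled figures favour Diet T. The question is whether to condition on starting body condition.
Nothing the diet does changes starting body condition; the imbalance is an allocation artefact. With starting body condition also predicting the outcome, the pooled figure is confounded, and the within-stratum comparison is the causal one.
Within each level — good condition: 83.8% vs 91.9%; poor condition: 15.1% vs 37.9% — Diet H is higher every time.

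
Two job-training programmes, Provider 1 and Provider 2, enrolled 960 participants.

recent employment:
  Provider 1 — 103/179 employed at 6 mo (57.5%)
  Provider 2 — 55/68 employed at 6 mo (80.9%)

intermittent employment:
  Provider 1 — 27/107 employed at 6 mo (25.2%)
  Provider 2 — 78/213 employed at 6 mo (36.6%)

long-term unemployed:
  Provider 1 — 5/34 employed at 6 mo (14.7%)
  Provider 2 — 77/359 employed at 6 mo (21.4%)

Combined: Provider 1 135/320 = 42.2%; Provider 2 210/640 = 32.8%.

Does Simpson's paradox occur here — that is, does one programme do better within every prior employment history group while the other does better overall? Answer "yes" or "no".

Within each prior employment history level (recent employment 57.5% vs 80.9%; intermittent employment 25.2% vs 36.6%; long-term unemployed 14.7% vs 21.4%), Provider 2 has the higher rate every time. Pooled: 42.2% vs 32.8% — Provider 1 has the higher rate overall. The two comparisons disagree.

yes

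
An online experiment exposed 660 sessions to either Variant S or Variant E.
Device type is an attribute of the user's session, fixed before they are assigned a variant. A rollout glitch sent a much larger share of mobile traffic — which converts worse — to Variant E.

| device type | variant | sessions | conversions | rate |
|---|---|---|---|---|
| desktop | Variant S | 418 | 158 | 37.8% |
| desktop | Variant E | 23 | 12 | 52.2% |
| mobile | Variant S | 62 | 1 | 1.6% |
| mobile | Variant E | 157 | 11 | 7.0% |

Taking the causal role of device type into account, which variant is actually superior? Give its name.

Device type satisfies the back-door criterion: it is not a descendant of the variant, and it blocks the spurious path from variant to outcome. Adjusting for it (i.e., using the within-device type rates) gives the causal effect.
Within each level — desktop: 37.8% vs 52.2%; mobile: 1.6% vs 7.0% — Variant E is higher every time.

Variant E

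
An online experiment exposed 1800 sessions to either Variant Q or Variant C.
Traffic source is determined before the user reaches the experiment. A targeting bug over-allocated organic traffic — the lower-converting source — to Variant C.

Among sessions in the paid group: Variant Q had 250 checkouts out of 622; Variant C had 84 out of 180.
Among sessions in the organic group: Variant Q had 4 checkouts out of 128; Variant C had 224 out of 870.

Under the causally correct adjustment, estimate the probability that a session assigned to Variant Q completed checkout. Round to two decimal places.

Variant C is higher inside every traffic source stratum but Variant Q is higher in aggregate. Whether to stratify depends on how traffic source relates to the variant.
Here traffic source is a common cause — it drives both which variant a case falls under and the outcome. The crude comparison mixes populations; the stratum-specific rates are the causally relevant ones.
Standardising Variant Q to the population traffic source mix: 0.446·250/622 + 0.554·4/128 = 0.196.

0.20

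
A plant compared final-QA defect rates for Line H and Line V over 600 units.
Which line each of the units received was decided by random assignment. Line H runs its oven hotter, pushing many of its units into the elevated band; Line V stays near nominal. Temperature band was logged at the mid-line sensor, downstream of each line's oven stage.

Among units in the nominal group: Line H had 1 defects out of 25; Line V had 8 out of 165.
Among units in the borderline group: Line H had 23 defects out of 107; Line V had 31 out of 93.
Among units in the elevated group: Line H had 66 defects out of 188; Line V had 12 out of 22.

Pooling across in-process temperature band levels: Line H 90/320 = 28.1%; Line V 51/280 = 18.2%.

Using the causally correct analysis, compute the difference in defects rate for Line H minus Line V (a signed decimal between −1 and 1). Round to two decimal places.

Line H is lower inside every in-process temperature band stratum but Line V is lower in aggregate. Whether to stratify depends on how in-process temperature band relates to the line.
In-process temperature band is downstream of the line. One should not condition on a consequence of treatment, so the overall rates are the right comparison.
The causal difference is the pooled difference: 0.281 − 0.182 = +0.099.

+0.10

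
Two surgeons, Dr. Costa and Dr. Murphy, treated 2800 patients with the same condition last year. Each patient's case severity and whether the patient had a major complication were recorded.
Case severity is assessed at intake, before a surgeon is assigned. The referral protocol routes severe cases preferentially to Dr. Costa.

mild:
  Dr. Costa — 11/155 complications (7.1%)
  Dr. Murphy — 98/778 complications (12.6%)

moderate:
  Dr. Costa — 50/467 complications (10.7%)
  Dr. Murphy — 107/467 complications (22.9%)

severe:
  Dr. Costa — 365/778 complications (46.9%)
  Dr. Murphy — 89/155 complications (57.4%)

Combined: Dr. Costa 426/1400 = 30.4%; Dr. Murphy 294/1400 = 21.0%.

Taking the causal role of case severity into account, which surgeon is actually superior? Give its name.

Dr. Costa

The case severity-specific comparison favours Dr. Costa throughout, but the pooled figures favour Dr. Murphy. The question is whether to condition on case severity.
Since case severity is a pre-existing factor (not a product of the surgeon) and it affects the outcome on its own, it is a confounder. The stratified rates, not the pooled rate, identify the causal effect.
Within each level — mild: 7.1% vs 12.6%; moderate: 10.7% vs 22.9%; severe: 46.9% vs 57.4% — Dr. Costa is lower every time.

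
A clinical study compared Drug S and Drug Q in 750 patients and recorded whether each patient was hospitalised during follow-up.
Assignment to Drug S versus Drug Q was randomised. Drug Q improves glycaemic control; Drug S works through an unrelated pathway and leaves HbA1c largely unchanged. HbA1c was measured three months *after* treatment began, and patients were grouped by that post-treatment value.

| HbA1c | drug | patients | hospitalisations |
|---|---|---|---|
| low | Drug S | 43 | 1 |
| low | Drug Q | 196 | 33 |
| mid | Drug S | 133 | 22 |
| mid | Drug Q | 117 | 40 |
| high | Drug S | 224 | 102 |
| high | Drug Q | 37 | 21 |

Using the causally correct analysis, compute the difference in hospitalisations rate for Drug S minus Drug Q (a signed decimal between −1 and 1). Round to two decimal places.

+0.04

The HbA1c-specific comparison favours Drug S throughout, but the pooled figures favour Drug Q. The question is whether to condition on HbA1c.
The distribution of HbA1c is itself part of what the drug does — it is an intermediate outcome. Holding it fixed would remove that part of the effect; the total effect is the pooled difference.
The causal difference is the pooled difference: 0.312 − 0.269 = +0.044.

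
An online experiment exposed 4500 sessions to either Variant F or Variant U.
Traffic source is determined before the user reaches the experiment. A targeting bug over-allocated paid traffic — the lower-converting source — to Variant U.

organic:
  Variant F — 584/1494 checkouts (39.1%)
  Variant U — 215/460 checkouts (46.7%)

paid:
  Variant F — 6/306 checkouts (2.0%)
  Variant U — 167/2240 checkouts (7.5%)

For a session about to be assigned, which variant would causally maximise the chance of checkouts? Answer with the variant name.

Here traffic source is a common cause — it drives both which variant a case falls under and the outcome. The crude comparison mixes populations; the stratum-specific rates are the causally relevant ones.
Within each level — organic: 39.1% vs 46.7%; paid: 2.0% vs 7.5% — Variant U is higher every time.

Variant U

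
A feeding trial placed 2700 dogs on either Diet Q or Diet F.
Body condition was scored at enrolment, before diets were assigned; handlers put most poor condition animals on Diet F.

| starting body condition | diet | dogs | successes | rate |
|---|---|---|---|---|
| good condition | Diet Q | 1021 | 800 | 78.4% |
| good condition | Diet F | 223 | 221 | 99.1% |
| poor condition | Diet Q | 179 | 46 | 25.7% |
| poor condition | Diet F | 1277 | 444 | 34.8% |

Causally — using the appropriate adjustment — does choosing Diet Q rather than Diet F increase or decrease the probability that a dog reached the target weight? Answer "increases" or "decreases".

Starting body condition satisfies the back-door criterion: it is not a descendant of the diet, and it blocks the spurious path from diet to outcome. Adjusting for it (i.e., using the within-starting body condition rates) gives the causal effect.
Within each level — good condition: 78.4% vs 99.1%; poor condition: 25.7% vs 34.8% — Diet F is higher every time.

decreases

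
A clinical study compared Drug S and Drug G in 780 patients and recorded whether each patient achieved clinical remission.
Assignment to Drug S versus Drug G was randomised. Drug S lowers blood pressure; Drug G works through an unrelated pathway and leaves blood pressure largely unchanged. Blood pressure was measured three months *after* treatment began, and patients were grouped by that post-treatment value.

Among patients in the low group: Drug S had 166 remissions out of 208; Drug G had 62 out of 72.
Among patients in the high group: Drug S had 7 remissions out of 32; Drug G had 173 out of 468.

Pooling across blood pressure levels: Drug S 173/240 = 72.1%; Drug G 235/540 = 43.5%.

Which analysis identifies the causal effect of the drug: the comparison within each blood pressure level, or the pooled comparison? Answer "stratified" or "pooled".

pooled

Drug G is higher inside every blood pressure stratum but Drug S is higher in aggregate. Whether to stratify depends on how blood pressure relates to the drug.
Blood pressure here is a post-treatment variable shaped by the drug; conditioning on it would introduce bias rather than remove it. The overall comparison is the causal one.
Pooled: Drug S 72.1% vs Drug G 43.5%; Drug S is higher overall.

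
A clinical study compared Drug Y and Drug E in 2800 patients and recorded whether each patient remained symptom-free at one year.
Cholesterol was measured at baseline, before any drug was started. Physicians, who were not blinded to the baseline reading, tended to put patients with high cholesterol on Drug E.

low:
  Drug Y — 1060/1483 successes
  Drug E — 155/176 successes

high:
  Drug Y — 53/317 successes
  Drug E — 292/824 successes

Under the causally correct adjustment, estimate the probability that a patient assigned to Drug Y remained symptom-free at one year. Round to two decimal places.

0.49

Within every cholesterol level Drug E has the higher rate, yet pooled Drug Y does — Simpson's reversal.
Since cholesterol is a pre-existing factor (not a product of the drug) and it affects the outcome on its own, it is a confounder. The stratified rates, not the pooled rate, identify the causal effect.
Standardising Drug Y to the population cholesterol mix: 0.593·1060/1483 + 0.407·53/317 = 0.492.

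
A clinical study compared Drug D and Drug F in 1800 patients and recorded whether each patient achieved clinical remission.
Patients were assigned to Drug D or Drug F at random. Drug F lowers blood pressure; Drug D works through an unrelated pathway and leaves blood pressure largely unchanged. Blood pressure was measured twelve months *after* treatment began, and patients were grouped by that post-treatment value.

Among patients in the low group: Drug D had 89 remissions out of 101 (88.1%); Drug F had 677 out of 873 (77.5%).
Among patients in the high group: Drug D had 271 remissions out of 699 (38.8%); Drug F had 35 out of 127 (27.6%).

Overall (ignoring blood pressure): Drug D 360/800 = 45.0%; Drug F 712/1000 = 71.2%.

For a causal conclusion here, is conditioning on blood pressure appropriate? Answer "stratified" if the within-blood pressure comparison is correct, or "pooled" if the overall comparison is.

pooled

The stratified and pooled comparisons disagree (Drug D wins within each blood pressure; Drug F wins overall), so the answer turns on the causal role of blood pressure.
The distribution of blood pressure is itself part of what the drug does — it is an intermediate outcome. Holding it fixed would remove that part of the effect; the total effect is the pooled difference.
Pooled: Drug D 45.0% vs Drug F 71.2%; Drug F is higher overall.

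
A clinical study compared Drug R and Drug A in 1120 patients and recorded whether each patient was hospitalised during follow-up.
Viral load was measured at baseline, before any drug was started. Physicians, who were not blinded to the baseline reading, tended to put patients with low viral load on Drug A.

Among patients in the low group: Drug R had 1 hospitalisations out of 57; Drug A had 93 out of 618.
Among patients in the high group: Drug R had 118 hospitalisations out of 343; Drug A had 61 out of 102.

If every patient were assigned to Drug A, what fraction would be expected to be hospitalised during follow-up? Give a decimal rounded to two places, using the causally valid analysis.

0.33

Since viral load is a pre-existing factor (not a product of the drug) and it affects the outcome on its own, it is a confounder. The stratified rates, not the pooled rate, identify the causal effect.
Standardising Drug A to the population viral load mix: 0.603·93/618 + 0.397·61/102 = 0.328.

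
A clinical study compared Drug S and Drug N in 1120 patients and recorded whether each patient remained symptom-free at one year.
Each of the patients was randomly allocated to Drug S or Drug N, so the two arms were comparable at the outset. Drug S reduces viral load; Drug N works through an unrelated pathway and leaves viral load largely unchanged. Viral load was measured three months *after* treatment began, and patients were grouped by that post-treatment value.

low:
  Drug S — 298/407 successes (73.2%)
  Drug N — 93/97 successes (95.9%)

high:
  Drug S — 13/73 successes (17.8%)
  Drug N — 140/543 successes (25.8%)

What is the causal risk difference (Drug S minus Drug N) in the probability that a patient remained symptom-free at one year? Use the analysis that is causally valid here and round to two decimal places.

Viral load is downstream of the drug. One should not condition on a consequence of treatment, so the overall rates are the right comparison.
The causal difference is the pooled difference: 0.648 − 0.364 = +0.284.

+0.28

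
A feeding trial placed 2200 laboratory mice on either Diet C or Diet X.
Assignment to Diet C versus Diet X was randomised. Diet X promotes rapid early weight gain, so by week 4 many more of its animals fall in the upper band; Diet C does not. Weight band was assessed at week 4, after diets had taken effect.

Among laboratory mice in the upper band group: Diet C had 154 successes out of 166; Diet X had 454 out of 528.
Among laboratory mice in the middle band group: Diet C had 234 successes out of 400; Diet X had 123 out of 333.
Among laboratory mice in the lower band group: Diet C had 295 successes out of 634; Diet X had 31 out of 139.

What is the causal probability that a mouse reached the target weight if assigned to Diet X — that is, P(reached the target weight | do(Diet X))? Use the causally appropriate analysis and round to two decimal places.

0.61

Week-4 weight band here is a post-treatment variable shaped by the diet; conditioning on it would introduce bias rather than remove it. The overall comparison is the causal one.
So P(outcome | do(Diet X)) is just the pooled rate for Diet X: 608/1000 = 0.608.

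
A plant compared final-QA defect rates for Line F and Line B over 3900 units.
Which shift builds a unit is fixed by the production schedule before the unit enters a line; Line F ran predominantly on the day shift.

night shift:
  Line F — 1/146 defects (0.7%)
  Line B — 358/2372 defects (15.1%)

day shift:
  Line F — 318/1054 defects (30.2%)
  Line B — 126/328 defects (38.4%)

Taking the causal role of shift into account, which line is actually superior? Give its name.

The shift-specific comparison favours Line F throughout, but the pooled figures favour Line B. The question is whether to condition on shift.
Here shift is a common cause — it drives both which line a case falls under and the outcome. The crude comparison mixes populations; the stratum-specific rates are the causally relevant ones.
Within each level — night shift: 0.7% vs 15.1%; day shift: 30.2% vs 38.4% — Line F is lower every time.

Line F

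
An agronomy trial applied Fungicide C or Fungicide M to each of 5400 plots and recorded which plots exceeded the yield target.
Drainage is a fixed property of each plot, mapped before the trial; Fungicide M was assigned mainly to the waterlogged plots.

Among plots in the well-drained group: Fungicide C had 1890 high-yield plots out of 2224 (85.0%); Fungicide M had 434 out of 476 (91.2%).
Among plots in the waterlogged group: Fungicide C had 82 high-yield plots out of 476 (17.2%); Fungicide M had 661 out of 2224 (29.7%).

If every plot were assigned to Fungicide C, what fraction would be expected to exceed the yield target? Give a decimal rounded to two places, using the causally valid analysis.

Field drainage differs across fungicides for reasons unrelated to any effect of the fungicide itself, and it separately predicts the outcome — a classic confounder. We must compare within field drainage levels.
Standardising Fungicide C to the population field drainage mix: 0.500·1890/2224 + 0.500·82/476 = 0.511.

0.51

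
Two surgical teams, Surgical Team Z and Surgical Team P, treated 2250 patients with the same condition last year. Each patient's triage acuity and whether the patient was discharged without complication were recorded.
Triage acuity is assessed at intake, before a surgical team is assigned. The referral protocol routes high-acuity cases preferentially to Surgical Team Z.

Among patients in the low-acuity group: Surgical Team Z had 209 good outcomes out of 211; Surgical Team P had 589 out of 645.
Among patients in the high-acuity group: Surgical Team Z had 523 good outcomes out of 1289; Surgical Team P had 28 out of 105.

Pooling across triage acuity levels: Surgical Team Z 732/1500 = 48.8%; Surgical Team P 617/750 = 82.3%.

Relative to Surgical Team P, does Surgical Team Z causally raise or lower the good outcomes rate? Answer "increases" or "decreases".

increases

Surgical Team Z is higher inside every triage acuity stratum but Surgical Team P is higher in aggregate. Whether to stratify depends on how triage acuity relates to the surgical team.
Here triage acuity is a common cause — it drives both which surgical team a case falls under and the outcome. The crude comparison mixes populations; the stratum-specific rates are the causally relevant ones.
Within each level — low-acuity: 99.1% vs 91.3%; high-acuity: 40.6% vs 26.7% — Surgical Team Z is higher every time.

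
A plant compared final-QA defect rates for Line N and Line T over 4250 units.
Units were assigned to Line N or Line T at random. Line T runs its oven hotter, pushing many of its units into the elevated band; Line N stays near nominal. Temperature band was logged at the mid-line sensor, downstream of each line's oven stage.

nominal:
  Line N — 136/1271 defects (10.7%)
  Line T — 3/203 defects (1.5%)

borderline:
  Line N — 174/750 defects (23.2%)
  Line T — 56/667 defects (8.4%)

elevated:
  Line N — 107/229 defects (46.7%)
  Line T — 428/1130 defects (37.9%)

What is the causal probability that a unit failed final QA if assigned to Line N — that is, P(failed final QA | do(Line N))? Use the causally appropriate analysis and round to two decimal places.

Because the line influences in-process temperature band, in-process temperature band is a post-treatment mediator, not a confounder. Stratifying on it would bias the estimate; the causal effect is the crude pooled difference.
So P(outcome | do(Line N)) is just the pooled rate for Line N: 417/2250 = 0.185.

0.19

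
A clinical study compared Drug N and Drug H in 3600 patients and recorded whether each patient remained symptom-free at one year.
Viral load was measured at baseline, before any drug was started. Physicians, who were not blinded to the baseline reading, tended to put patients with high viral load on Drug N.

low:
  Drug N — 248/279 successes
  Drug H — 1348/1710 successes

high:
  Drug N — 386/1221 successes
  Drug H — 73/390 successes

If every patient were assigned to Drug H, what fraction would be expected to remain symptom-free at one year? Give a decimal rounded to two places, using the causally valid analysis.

Viral load is set before the drug has any effect — it is not caused by the drug — and it independently drives the outcome. That makes it a confounder, so the causal comparison is within viral load levels.
Standardising Drug H to the population viral load mix: 0.552·1348/1710 + 0.448·73/390 = 0.519.

0.52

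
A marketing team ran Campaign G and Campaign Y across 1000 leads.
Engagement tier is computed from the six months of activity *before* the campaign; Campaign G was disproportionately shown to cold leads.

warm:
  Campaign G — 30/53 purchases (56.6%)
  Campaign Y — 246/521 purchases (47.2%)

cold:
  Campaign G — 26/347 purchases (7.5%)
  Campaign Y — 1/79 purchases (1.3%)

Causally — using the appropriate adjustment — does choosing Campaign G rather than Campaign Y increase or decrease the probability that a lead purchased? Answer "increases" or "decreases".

increases

Within every engagement tier level Campaign G has the higher rate, yet pooled Campaign Y does — Simpson's reversal.
Engagement tier satisfies the back-door criterion: it is not a descendant of the campaign, and it blocks the spurious path from campaign to outcome. Adjusting for it (i.e., using the within-engagement tier rates) gives the causal effect.
Within each level — warm: 56.6% vs 47.2%; cold: 7.5% vs 1.3% — Campaign G is higher every time.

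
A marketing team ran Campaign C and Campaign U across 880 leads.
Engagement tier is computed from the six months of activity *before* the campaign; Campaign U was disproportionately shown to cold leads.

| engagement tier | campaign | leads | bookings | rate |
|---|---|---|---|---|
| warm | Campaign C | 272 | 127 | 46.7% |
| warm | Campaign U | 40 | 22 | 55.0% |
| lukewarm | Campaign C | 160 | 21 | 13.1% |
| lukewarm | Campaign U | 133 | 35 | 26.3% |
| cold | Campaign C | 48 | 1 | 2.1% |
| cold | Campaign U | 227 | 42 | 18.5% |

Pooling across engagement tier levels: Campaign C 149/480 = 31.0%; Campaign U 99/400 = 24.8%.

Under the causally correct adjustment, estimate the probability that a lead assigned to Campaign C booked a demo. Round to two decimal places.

The engagement tier-specific comparison favours Campaign U throughout, but the pooled figures favour Campaign C. The question is whether to condition on engagement tier.
Engagement tier differs across campaigns for reasons unrelated to any effect of the campaign itself, and it separately predicts the outcome — a classic confounder. We must compare within engagement tier levels.
Standardising Campaign C to the population engagement tier mix: 0.355·127/272 + 0.333·21/160 + 0.312·1/48 = 0.216.

0.22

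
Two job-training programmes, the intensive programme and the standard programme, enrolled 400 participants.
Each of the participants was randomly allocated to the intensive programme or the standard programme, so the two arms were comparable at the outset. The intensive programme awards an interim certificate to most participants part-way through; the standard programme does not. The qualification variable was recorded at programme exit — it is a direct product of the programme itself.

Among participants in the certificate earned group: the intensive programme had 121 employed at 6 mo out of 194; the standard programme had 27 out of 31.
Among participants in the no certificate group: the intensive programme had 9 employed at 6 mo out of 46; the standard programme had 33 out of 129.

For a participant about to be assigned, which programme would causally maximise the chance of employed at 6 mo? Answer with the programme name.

The distribution of qualification attained during the programme is itself part of what the programme does — it is an intermediate outcome. Holding it fixed would remove that part of the effect; the total effect is the pooled difference.
Pooled: the intensive programme 54.2% vs the standard programme 37.5%; the intensive programme is higher overall.

the intensive programme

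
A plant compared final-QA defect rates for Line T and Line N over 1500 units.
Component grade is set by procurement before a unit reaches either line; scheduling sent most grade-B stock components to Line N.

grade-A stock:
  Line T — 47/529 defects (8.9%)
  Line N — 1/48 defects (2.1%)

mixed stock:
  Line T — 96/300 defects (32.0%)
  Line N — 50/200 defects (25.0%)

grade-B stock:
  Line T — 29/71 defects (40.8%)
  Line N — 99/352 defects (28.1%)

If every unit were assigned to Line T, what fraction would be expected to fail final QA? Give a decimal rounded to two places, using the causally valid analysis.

Component grade satisfies the back-door criterion: it is not a descendant of the line, and it blocks the spurious path from line to outcome. Adjusting for it (i.e., using the within-component grade rates) gives the causal effect.
Standardising Line T to the population component grade mix: 0.385·47/529 + 0.333·96/300 + 0.282·29/71 = 0.256.

0.26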